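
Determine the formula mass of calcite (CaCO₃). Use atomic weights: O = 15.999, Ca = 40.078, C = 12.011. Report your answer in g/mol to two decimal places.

100.09 g/mol

Ca: 1 × 40.078 = 40.0780
C: 1 × 12.011 = 12.0110
O: 3 × 15.999 = 47.9970
Summing the contributions gives the formula mass.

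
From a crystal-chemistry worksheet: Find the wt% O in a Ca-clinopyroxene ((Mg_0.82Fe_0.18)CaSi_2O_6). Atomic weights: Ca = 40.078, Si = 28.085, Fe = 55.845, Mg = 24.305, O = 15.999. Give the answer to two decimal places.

Formula mass = 0.82*24.305 + 0.18*55.845 + 1*40.078 + 2*28.085 + 6*15.999 = 222.224 g/mol, of which 95.994 g is O.
So O makes up 95.994/222.224 = 0.4320 of the mass, i.e. 43.20%.

43.20 weight percent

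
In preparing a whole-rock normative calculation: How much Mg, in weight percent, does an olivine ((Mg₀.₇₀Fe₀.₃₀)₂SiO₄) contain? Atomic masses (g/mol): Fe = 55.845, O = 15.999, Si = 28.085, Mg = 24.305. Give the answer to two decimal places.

21.32 weight percent

M((Mg₀.₇₀Fe₀.₃₀)₂SiO₄) = 159.615 g/mol.
Mg contributes 1.40 × 24.305 = 34.027 g per mole.
34.027/159.615 = 0.2132 → 21.32%.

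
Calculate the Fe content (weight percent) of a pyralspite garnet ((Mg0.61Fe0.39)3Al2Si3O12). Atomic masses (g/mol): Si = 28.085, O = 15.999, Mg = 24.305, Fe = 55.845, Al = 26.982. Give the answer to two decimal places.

Molar mass of (Mg0.61Fe0.39)3Al2Si3O12: 1.83*24.305 + 1.17*55.845 + 2*26.982 + 3*28.085 + 12*15.999 = 440.024 g/mol.
Mass of Fe per formula unit: 1.17 × 55.845 = 65.339 g.
Weight fraction Fe = 65.339 / 440.024 = 0.1485.

14.85 weight percent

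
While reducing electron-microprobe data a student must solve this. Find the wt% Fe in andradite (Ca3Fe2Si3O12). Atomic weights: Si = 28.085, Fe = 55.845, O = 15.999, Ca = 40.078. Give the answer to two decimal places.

Formula mass = 3×40.078 + 2×55.845 + 3×28.085 + 12×15.999 = 508.167 g/mol, of which 111.690 g is Fe.
So Fe makes up 111.690/508.167 = 0.2198 of the mass, i.e. 21.98%.

21.98 mass %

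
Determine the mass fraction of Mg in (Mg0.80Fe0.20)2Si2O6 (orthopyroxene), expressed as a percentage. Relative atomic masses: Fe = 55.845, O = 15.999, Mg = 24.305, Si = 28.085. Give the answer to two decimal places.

Molar mass of (Mg0.80Fe0.20)2Si2O6: 1.60*24.305 + 0.40*55.845 + 2*28.085 + 6*15.999 = 213.390 g/mol.
Mass of Mg per formula unit: 1.60 × 24.305 = 38.888 g.
Weight fraction Mg = 38.888 / 213.390 = 0.1822.

18.22 wt%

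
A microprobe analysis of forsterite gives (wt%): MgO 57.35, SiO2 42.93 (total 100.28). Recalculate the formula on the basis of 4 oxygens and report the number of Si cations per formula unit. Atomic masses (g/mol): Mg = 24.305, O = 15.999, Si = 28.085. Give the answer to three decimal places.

57.35 wt% MgO ÷ 40.304 g/mol = 1.42294 mol, giving 1.42294 Mg and 1.42294 O.
42.93 wt% SiO2 ÷ 60.083 g/mol = 0.71451 mol, giving 0.71451 Si and 1.42902 O.
Oxygen sums to 2.85196; scaling by 4/2.85196 = 1.40254 puts the formula on 4 O.
Si: 0.71451 × 1.40254 = 1.002 atoms per formula unit.

1.002 Si apfu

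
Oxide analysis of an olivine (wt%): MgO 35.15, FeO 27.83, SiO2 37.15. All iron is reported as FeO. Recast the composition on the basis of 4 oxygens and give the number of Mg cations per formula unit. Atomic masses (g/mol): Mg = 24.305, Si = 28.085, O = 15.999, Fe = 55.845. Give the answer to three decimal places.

35.15 wt% MgO ÷ 40.304 g/mol = 0.87212 mol, giving 0.87212 Mg and 0.87212 O.
27.83 wt% FeO ÷ 71.844 g/mol = 0.38737 mol, giving 0.38737 Fe and 0.38737 O.
37.15 wt% SiO2 ÷ 60.083 g/mol = 0.61831 mol, giving 0.61831 Si and 1.23662 O.
Oxygen sums to 2.49611; scaling by 4/2.49611 = 1.60249 puts the formula on 4 O.
Mg: 0.87212 × 1.60249 = 1.398 atoms per formula unit.

1.398 Mg apfu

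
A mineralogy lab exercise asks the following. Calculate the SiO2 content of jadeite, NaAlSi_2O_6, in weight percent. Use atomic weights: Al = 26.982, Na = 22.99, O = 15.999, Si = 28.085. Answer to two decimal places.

59.45 wt%

M(NaAlSi_2O_6) = 202.136 g/mol; M(SiO2) = 60.083 g/mol.
Moles SiO2 per formula unit = 2 Si ÷ 1 = 2.0000.
SiO2 fraction = (2.0000 × 60.083) / 202.136 = 120.166/202.136 = 0.5945.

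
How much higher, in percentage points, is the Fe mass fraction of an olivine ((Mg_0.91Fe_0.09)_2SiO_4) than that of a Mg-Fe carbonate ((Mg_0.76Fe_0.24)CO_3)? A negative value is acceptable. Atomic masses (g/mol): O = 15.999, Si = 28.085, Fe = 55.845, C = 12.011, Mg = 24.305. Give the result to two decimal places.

First mineral: 10.052 g Fe in 146.368 g formula = 6.87 wt% Fe.
Second mineral: 13.403 g Fe in 91.883 g formula = 14.59 wt% Fe.
6.87% − 14.59% gives a difference of -7.72 percentage points.

-7.72 percentage points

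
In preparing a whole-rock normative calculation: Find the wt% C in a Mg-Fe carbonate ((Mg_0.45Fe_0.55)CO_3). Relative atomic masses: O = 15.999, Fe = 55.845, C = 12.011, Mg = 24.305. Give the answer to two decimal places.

Formula mass = 0.45×24.305 + 0.55×55.845 + 1×12.011 + 3×15.999 = 101.660 g/mol, of which 12.011 g is C.
So C makes up 12.011/101.660 = 0.1181 of the mass, i.e. 11.81%.

11.81 weight percent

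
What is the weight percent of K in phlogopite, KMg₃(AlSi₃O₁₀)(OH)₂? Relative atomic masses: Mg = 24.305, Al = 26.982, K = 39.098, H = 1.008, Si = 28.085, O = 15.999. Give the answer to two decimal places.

Formula mass = 1*39.098 + 3*24.305 + 1*26.982 + 3*28.085 + 12*15.999 + 2*1.008 = 417.254 g/mol, of which 39.098 g is K.
So K makes up 39.098/417.254 = 0.0937 of the mass, i.e. 9.37%.

9.37 wt%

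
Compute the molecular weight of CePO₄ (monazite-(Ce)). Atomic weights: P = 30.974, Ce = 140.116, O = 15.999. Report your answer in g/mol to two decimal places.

235.09 g/mol

M = 1(140.116) + 1(30.974) + 4(15.999)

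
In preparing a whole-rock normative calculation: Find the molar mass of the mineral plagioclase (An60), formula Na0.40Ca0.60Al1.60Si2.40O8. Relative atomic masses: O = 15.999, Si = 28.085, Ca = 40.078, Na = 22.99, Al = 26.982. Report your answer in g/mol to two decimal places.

271.81 g/mol

M = 0.40×22.99 + 0.60×40.078 + 1.60×26.982 + 2.40×28.085 + 8×15.999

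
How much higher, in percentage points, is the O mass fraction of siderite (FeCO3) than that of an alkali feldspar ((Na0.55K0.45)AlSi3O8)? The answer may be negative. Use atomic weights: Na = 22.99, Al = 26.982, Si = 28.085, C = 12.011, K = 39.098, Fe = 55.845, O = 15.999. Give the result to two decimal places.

-6.07 percentage points

First mineral: 47.997 g O in 115.853 g formula = 41.43 wt% O.
Second mineral: 127.992 g O in 269.468 g formula = 47.50 wt% O.
41.43% − 47.50% gives a difference of -6.07 percentage points.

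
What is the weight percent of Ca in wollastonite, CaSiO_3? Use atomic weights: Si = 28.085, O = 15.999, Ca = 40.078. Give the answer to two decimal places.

M(CaSiO_3) = 116.160 g/mol.
Ca contributes 1 × 40.078 = 40.078 g per mole.
40.078/116.160 = 0.3450 → 34.50%.

34.50 weight percent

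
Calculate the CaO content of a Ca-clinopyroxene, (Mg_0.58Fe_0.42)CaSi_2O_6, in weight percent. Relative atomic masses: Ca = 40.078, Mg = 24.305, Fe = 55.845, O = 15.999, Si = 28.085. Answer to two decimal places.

Molar mass of (Mg_0.58Fe_0.42)CaSi_2O_6 = 0.58×24.305 + 0.42×55.845 + 1×40.078 + 2×28.085 + 6×15.999 = 229.794 g/mol.
Each formula unit contains 1 Ca, equivalent to 1/1 = 1.0000 mol CaO.
M(CaO) = 1×40.078 + 1×15.999 = 56.077 g/mol.
Mass of CaO per formula unit = 1.0000 × 56.077 = 56.077 g.
CaO wt% = 56.077 / 229.794 × 100 = 24.40%.

24.40 wt%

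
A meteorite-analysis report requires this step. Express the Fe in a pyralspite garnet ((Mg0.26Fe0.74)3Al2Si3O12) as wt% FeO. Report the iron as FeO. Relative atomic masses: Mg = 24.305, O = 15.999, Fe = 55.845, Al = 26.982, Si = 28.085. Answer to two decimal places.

33.71 wt%

Formula mass = 473.141 g/mol.
2.22 Fe → 2.2200 mol FeO per formula unit; M(FeO) = 71.844, so FeO mass = 159.494 g.
159.494/473.141 × 100 = 33.71 wt%.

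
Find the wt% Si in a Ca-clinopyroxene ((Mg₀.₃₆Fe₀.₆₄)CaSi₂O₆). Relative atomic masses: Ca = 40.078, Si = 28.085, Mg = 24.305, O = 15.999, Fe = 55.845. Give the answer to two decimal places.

Molar mass of (Mg₀.₃₆Fe₀.₆₄)CaSi₂O₆: 0.36*24.305 + 0.64*55.845 + 1*40.078 + 2*28.085 + 6*15.999 = 236.733 g/mol.
Mass of Si per formula unit: 2 × 28.085 = 56.170 g.
Weight fraction Si = 56.170 / 236.733 = 0.2373.

23.73 mass %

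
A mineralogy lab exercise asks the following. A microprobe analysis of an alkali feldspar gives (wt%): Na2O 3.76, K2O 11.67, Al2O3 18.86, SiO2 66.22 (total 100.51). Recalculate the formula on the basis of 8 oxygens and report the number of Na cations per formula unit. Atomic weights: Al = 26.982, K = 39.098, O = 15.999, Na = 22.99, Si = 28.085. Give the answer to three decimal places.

0.330 Na apfu

Na2O: 3.76/61.979 = 0.06067 mol → 0.12134 mol Na, 0.06067 mol O.
K2O: 11.67/94.195 = 0.12389 mol → 0.24778 mol K, 0.12389 mol O.
Al2O3: 18.86/101.961 = 0.18497 mol → 0.36994 mol Al, 0.55491 mol O.
SiO2: 66.22/60.083 = 1.10214 mol → 1.10214 mol Si, 2.20428 mol O.
Total oxygen = 2.94375 mol. Normalization factor = 8/2.94375 = 2.71762.
Na per 8 O = 0.12134 × 2.71762 = 0.330.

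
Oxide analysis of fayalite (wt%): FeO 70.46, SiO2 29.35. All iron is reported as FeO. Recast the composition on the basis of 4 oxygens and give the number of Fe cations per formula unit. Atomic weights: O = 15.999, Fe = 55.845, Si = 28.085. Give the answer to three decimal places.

70.46 wt% FeO ÷ 71.844 g/mol = 0.98074 mol, giving 0.98074 Fe and 0.98074 O.
29.35 wt% SiO2 ÷ 60.083 g/mol = 0.48849 mol, giving 0.48849 Si and 0.97698 O.
Oxygen sums to 1.95772; scaling by 4/1.95772 = 2.04319 puts the formula on 4 O.
Fe: 0.98074 × 2.04319 = 2.004 atoms per formula unit.

2.004 Fe apfu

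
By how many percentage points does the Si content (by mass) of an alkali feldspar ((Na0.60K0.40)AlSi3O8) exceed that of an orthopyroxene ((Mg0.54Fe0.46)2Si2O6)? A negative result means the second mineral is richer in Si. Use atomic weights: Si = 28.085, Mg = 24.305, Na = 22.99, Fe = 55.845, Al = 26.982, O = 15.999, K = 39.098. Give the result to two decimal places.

6.92 percentage points

M((Na0.60K0.40)AlSi3O8) = 268.662 g/mol, so wt% Si = 84.255/268.662 × 100 = 31.36%.
M((Mg0.54Fe0.46)2Si2O6) = 229.791 g/mol, so wt% Si = 56.170/229.791 × 100 = 24.44%.
31.36 − 24.44 = 6.92 pp.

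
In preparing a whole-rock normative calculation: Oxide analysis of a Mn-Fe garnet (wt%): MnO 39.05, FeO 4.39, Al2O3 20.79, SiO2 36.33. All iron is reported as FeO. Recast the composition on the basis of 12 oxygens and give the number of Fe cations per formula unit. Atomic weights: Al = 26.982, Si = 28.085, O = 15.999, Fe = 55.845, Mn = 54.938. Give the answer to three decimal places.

MnO: 39.05/70.937 = 0.55049 mol → 0.55049 mol Mn, 0.55049 mol O.
FeO: 4.39/71.844 = 0.06110 mol → 0.06110 mol Fe, 0.06110 mol O.
Al2O3: 20.79/101.961 = 0.20390 mol → 0.40780 mol Al, 0.61170 mol O.
SiO2: 36.33/60.083 = 0.60466 mol → 0.60466 mol Si, 1.20932 mol O.
Total oxygen = 2.43261 mol. Normalization factor = 12/2.43261 = 4.93297.
Fe per 12 O = 0.06110 × 4.93297 = 0.301.

0.301 Fe apfu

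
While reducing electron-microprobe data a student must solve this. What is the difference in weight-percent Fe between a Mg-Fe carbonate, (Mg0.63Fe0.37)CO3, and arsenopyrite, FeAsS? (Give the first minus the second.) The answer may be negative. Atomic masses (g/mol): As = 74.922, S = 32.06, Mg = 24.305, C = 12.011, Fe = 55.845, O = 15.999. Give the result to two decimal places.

-12.77 percentage points

M((Mg0.63Fe0.37)CO3) = 95.983 g/mol, so wt% Fe = 20.663/95.983 × 100 = 21.53%.
M(FeAsS) = 162.827 g/mol, so wt% Fe = 55.845/162.827 × 100 = 34.30%.
21.53 − 34.30 = -12.77 pp.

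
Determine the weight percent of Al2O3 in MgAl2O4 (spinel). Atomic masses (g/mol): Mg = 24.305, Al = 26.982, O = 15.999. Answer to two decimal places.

Molar mass of MgAl2O4 = 1*24.305 + 2*26.982 + 4*15.999 = 142.265 g/mol.
Each formula unit contains 2 Al, equivalent to 2/2 = 1.0000 mol Al2O3.
M(Al2O3) = 2×26.982 + 3×15.999 = 101.961 g/mol.
Mass of Al2O3 per formula unit = 1.0000 × 101.961 = 101.961 g.
Al2O3 wt% = 101.961 / 142.265 × 100 = 71.67%.

71.67 wt%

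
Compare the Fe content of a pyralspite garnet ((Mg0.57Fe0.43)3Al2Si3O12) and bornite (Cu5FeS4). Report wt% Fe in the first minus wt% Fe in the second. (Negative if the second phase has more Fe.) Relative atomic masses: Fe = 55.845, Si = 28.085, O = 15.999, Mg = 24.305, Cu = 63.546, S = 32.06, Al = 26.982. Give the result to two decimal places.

First mineral: 72.040 g Fe in 443.809 g formula = 16.23 wt% Fe.
Second mineral: 55.845 g Fe in 501.815 g formula = 11.13 wt% Fe.
16.23% − 11.13% gives a difference of 5.10 percentage points.

5.10 percentage points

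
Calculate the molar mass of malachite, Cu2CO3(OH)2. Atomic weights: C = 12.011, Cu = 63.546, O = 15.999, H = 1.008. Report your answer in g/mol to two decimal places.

Cu: 2 × 63.546 = 127.0920
C: 1 × 12.011 = 12.0110
O: 5 × 15.999 = 79.9950
H: 2 × 1.008 = 2.0160
Summing the contributions gives the formula mass.

221.11 g/mol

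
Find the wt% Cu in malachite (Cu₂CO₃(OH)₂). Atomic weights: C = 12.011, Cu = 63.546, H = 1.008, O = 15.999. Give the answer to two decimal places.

57.48 mass %

M(Cu₂CO₃(OH)₂) = 221.114 g/mol.
Cu contributes 2 × 63.546 = 127.092 g per mole.
127.092/221.114 = 0.5748 → 57.48%.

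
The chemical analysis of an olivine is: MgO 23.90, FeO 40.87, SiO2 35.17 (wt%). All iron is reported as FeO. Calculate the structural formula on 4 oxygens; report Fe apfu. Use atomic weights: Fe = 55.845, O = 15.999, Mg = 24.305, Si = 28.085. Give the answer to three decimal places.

23.90 wt% MgO ÷ 40.304 g/mol = 0.59299 mol, giving 0.59299 Mg and 0.59299 O.
40.87 wt% FeO ÷ 71.844 g/mol = 0.56887 mol, giving 0.56887 Fe and 0.56887 O.
35.17 wt% SiO2 ÷ 60.083 g/mol = 0.58536 mol, giving 0.58536 Si and 1.17072 O.
Oxygen sums to 2.33258; scaling by 4/2.33258 = 1.71484 puts the formula on 4 O.
Fe: 0.56887 × 1.71484 = 0.976 atoms per formula unit.

0.976 Fe apfu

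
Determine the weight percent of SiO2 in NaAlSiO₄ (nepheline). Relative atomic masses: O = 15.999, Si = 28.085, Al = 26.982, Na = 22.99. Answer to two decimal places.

42.30 wt%

Molar mass of NaAlSiO₄ = 1×22.99 + 1×26.982 + 1×28.085 + 4×15.999 = 142.053 g/mol.
Each formula unit contains 1 Si, equivalent to 1/1 = 1.0000 mol SiO2.
M(SiO2) = 1×28.085 + 2×15.999 = 60.083 g/mol.
Mass of SiO2 per formula unit = 1.0000 × 60.083 = 60.083 g.
SiO2 wt% = 60.083 / 142.053 × 100 = 42.30%.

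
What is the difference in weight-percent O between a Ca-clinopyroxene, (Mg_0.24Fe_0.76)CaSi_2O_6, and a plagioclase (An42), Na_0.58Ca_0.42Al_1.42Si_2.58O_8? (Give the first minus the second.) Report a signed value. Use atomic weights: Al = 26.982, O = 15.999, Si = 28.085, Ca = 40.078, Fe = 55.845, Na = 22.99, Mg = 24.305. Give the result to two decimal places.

-7.68 percentage points

O in (Mg_0.24Fe_0.76)CaSi_2O_6: molar mass 240.517 g/mol; 6×15.999 = 95.994 g → 39.91 wt%.
O in Na_0.58Ca_0.42Al_1.42Si_2.58O_8: molar mass 268.933 g/mol; 8×15.999 = 127.992 g → 47.59 wt%.
Difference = 39.91 − 47.59 = -7.68 percentage points.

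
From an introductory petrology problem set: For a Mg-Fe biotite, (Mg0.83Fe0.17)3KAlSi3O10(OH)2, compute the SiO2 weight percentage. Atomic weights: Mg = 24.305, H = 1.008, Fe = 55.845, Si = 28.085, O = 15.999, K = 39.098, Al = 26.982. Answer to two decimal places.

41.60 wt%

Formula mass = 433.339 g/mol.
3 Si → 3.0000 mol SiO2 per formula unit; M(SiO2) = 60.083, so SiO2 mass = 180.249 g.
180.249/433.339 × 100 = 41.60 wt%.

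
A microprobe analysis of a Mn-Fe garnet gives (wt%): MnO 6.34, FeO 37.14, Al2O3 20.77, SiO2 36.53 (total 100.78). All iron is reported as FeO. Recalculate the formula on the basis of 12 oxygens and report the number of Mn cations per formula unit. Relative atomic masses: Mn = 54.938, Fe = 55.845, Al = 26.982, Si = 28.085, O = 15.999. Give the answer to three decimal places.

MnO: 6.34/70.937 = 0.08938 mol → 0.08938 mol Mn, 0.08938 mol O.
FeO: 37.14/71.844 = 0.51695 mol → 0.51695 mol Fe, 0.51695 mol O.
Al2O3: 20.77/101.961 = 0.20371 mol → 0.40742 mol Al, 0.61113 mol O.
SiO2: 36.53/60.083 = 0.60799 mol → 0.60799 mol Si, 1.21598 mol O.
Total oxygen = 2.43344 mol. Normalization factor = 12/2.43344 = 4.93129.
Mn per 12 O = 0.08938 × 4.93129 = 0.441.

0.441 Mn apfu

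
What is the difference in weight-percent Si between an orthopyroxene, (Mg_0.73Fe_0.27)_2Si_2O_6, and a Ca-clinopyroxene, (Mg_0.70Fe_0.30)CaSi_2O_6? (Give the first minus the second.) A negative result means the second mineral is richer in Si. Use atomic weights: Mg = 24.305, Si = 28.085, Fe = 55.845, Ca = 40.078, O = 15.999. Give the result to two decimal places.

0.94 percentage points

M((Mg_0.73Fe_0.27)_2Si_2O_6) = 217.806 g/mol, so wt% Si = 56.170/217.806 × 100 = 25.79%.
M((Mg_0.70Fe_0.30)CaSi_2O_6) = 226.009 g/mol, so wt% Si = 56.170/226.009 × 100 = 24.85%.
25.79 − 24.85 = 0.94 pp.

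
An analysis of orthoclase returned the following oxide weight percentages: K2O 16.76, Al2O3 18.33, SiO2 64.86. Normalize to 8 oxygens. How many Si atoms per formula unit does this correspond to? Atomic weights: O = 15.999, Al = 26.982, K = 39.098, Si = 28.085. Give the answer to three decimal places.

3.003 Si apfu

K2O: 16.76/94.195 = 0.17793 mol → 0.35586 mol K, 0.17793 mol O.
Al2O3: 18.33/101.961 = 0.17977 mol → 0.35954 mol Al, 0.53931 mol O.
SiO2: 64.86/60.083 = 1.07951 mol → 1.07951 mol Si, 2.15902 mol O.
Total oxygen = 2.87626 mol. Normalization factor = 8/2.87626 = 2.78139.
Si per 8 O = 1.07951 × 2.78139 = 3.003.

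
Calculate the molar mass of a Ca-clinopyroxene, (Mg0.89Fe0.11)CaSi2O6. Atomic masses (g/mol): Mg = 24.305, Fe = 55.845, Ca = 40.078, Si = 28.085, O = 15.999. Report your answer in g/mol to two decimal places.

The formula mass is the sum 0.89*24.305 + 0.11*55.845 + 1*40.078 + 2*28.085 + 6*15.999.

220.02 g/mol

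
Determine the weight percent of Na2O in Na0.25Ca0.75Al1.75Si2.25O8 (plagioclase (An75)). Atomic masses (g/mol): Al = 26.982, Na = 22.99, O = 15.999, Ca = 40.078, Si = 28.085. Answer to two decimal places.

Formula mass = 274.208 g/mol.
0.25 Na → 0.1250 mol Na2O per formula unit; M(Na2O) = 61.979, so Na2O mass = 7.747 g.
7.747/274.208 × 100 = 2.83 wt%.

2.83 wt%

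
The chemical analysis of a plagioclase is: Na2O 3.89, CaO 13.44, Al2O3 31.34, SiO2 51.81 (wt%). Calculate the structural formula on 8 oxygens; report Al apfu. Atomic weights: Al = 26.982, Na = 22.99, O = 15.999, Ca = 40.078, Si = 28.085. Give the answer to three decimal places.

1.668 Al apfu

Na2O: 3.89/61.979 = 0.06276 mol → 0.12552 mol Na, 0.06276 mol O.
CaO: 13.44/56.077 = 0.23967 mol → 0.23967 mol Ca, 0.23967 mol O.
Al2O3: 31.34/101.961 = 0.30737 mol → 0.61474 mol Al, 0.92211 mol O.
SiO2: 51.81/60.083 = 0.86231 mol → 0.86231 mol Si, 1.72462 mol O.
Total oxygen = 2.94916 mol. Normalization factor = 8/2.94916 = 2.71264.
Al per 8 O = 0.61474 × 2.71264 = 1.668.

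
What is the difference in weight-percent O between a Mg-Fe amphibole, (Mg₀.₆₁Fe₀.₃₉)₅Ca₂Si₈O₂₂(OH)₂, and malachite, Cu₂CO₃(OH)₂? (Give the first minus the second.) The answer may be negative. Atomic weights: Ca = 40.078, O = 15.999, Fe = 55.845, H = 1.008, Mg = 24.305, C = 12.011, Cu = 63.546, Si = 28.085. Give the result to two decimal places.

First mineral: 383.976 g O in 873.856 g formula = 43.94 wt% O.
Second mineral: 79.995 g O in 221.114 g formula = 36.18 wt% O.
43.94% − 36.18% gives a difference of 7.76 percentage points.

7.76 percentage points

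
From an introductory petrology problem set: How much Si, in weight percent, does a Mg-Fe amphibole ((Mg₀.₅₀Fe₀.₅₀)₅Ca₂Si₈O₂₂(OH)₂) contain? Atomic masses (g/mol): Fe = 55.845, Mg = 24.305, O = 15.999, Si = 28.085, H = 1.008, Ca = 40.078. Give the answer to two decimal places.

25.21 weight percent

Molar mass of (Mg₀.₅₀Fe₀.₅₀)₅Ca₂Si₈O₂₂(OH)₂: 2.50×24.305 + 2.50×55.845 + 2×40.078 + 8×28.085 + 24×15.999 + 2×1.008 = 891.203 g/mol.
Mass of Si per formula unit: 8 × 28.085 = 224.680 g.
Weight fraction Si = 224.680 / 891.203 = 0.2521.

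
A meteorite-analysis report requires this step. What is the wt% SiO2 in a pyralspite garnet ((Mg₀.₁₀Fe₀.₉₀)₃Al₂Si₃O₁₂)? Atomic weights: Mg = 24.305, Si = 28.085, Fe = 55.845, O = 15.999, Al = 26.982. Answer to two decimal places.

Formula mass = 488.280 g/mol.
3 Si → 3.0000 mol SiO2 per formula unit; M(SiO2) = 60.083, so SiO2 mass = 180.249 g.
180.249/488.280 × 100 = 36.92 wt%.

36.92 wt%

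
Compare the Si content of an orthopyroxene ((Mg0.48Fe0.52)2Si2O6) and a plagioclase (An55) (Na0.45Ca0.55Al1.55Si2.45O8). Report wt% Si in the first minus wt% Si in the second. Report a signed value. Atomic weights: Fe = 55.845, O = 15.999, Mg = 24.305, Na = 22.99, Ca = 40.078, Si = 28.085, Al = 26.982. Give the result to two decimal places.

-1.34 percentage points

Si in (Mg0.48Fe0.52)2Si2O6: molar mass 233.576 g/mol; 2×28.085 = 56.170 g → 24.05 wt%.
Si in Na0.45Ca0.55Al1.55Si2.45O8: molar mass 271.011 g/mol; 2.45×28.085 = 68.808 g → 25.39 wt%.
Difference = 24.05 − 25.39 = -1.34 percentage points.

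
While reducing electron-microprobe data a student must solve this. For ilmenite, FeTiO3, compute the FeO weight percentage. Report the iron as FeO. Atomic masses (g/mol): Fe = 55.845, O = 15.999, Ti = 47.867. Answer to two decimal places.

M(FeTiO3) = 151.709 g/mol; M(FeO) = 71.844 g/mol.
Moles FeO per formula unit = 1 Fe ÷ 1 = 1.0000.
FeO fraction = (1.0000 × 71.844) / 151.709 = 71.844/151.709 = 0.4736.

47.36 wt%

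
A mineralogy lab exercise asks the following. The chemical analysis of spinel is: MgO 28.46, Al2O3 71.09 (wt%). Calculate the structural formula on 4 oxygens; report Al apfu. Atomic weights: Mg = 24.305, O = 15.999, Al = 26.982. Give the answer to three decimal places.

1.994 Al apfu

MgO: 28.46/40.304 = 0.70613 mol → 0.70613 mol Mg, 0.70613 mol O.
Al2O3: 71.09/101.961 = 0.69723 mol → 1.39446 mol Al, 2.09169 mol O.
Total oxygen = 2.79782 mol. Normalization factor = 4/2.79782 = 1.42968.
Al per 4 O = 1.39446 × 1.42968 = 1.994.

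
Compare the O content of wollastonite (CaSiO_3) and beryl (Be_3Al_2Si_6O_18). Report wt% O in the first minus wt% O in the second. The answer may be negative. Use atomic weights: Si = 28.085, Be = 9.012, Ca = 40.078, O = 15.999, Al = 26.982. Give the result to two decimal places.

First mineral: 47.997 g O in 116.160 g formula = 41.32 wt% O.
Second mineral: 287.982 g O in 537.492 g formula = 53.58 wt% O.
41.32% − 53.58% gives a difference of -12.26 percentage points.

-12.26 percentage points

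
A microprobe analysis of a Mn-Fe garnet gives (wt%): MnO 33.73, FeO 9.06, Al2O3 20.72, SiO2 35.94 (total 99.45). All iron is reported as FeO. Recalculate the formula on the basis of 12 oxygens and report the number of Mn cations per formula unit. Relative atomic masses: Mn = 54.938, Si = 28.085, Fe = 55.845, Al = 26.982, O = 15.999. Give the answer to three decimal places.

33.73 wt% MnO ÷ 70.937 g/mol = 0.47549 mol, giving 0.47549 Mn and 0.47549 O.
9.06 wt% FeO ÷ 71.844 g/mol = 0.12611 mol, giving 0.12611 Fe and 0.12611 O.
20.72 wt% Al2O3 ÷ 101.961 g/mol = 0.20321 mol, giving 0.40642 Al and 0.60963 O.
35.94 wt% SiO2 ÷ 60.083 g/mol = 0.59817 mol, giving 0.59817 Si and 1.19634 O.
Oxygen sums to 2.40757; scaling by 12/2.40757 = 4.98428 puts the formula on 12 O.
Mn: 0.47549 × 4.98428 = 2.370 atoms per formula unit.

2.370 Mn apfu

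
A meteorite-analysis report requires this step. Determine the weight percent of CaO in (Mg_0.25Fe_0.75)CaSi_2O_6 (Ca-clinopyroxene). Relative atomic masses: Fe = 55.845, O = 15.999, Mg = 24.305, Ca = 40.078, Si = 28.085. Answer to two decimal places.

23.35 wt%

Formula mass = 240.202 g/mol.
1 Ca → 1.0000 mol CaO per formula unit; M(CaO) = 56.077, so CaO mass = 56.077 g.
56.077/240.202 × 100 = 23.35 wt%.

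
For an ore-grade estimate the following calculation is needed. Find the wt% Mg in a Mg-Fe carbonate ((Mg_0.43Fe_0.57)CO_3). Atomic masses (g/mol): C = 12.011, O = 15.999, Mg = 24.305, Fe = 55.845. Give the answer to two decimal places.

Molar mass of (Mg_0.43Fe_0.57)CO_3: 0.43*24.305 + 0.57*55.845 + 1*12.011 + 3*15.999 = 102.291 g/mol.
Mass of Mg per formula unit: 0.43 × 24.305 = 10.451 g.
Weight fraction Mg = 10.451 / 102.291 = 0.1022.

10.22 mass %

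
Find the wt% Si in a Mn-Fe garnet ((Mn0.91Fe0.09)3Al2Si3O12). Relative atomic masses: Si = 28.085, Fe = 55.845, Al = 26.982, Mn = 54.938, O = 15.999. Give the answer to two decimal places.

17.01 weight percent

Molar mass of (Mn0.91Fe0.09)3Al2Si3O12: 2.73·54.938 + 0.27·55.845 + 2·26.982 + 3·28.085 + 12·15.999 = 495.266 g/mol.
Mass of Si per formula unit: 3 × 28.085 = 84.255 g.
Weight fraction Si = 84.255 / 495.266 = 0.1701.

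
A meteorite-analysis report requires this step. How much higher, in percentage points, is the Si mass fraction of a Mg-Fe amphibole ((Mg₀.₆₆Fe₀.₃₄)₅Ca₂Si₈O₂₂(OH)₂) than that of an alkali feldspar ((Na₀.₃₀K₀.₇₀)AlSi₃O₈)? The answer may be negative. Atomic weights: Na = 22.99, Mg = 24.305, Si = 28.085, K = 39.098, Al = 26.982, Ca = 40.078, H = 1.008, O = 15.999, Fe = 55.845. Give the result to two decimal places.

Si in (Mg₀.₆₆Fe₀.₃₄)₅Ca₂Si₈O₂₂(OH)₂: molar mass 865.971 g/mol; 8×28.085 = 224.680 g → 25.95 wt%.
Si in (Na₀.₃₀K₀.₇₀)AlSi₃O₈: molar mass 273.495 g/mol; 3×28.085 = 84.255 g → 30.81 wt%.
Difference = 25.95 − 30.81 = -4.86 percentage points.

-4.86 percentage points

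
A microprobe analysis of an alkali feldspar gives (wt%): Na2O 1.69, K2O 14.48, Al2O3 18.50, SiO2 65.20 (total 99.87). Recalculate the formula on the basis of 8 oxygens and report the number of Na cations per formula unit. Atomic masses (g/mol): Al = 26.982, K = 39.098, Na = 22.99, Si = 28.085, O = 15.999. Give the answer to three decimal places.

0.151 Na apfu

Na2O: 1.69/61.979 = 0.02727 mol → 0.05454 mol Na, 0.02727 mol O.
K2O: 14.48/94.195 = 0.15372 mol → 0.30744 mol K, 0.15372 mol O.
Al2O3: 18.50/101.961 = 0.18144 mol → 0.36288 mol Al, 0.54432 mol O.
SiO2: 65.20/60.083 = 1.08517 mol → 1.08517 mol Si, 2.17034 mol O.
Total oxygen = 2.89565 mol. Normalization factor = 8/2.89565 = 2.76276.
Na per 8 O = 0.05454 × 2.76276 = 0.151.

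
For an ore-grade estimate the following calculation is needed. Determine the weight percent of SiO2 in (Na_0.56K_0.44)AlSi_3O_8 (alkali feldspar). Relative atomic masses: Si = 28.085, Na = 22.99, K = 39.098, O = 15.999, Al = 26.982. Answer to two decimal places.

Molar mass of (Na_0.56K_0.44)AlSi_3O_8 = 0.56·22.99 + 0.44·39.098 + 1·26.982 + 3·28.085 + 8·15.999 = 269.307 g/mol.
Each formula unit contains 3 Si, equivalent to 3/1 = 3.0000 mol SiO2.
M(SiO2) = 1×28.085 + 2×15.999 = 60.083 g/mol.
Mass of SiO2 per formula unit = 3.0000 × 60.083 = 180.249 g.
SiO2 wt% = 180.249 / 269.307 × 100 = 66.93%.

66.93 wt%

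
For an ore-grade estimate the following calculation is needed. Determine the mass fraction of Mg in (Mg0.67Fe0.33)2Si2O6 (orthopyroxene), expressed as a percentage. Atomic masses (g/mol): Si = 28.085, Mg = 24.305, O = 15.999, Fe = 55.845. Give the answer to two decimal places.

14.70 wt%

Formula mass = 1.34·24.305 + 0.66·55.845 + 2·28.085 + 6·15.999 = 221.590 g/mol, of which 32.569 g is Mg.
So Mg makes up 32.569/221.590 = 0.1470 of the mass, i.e. 14.70%.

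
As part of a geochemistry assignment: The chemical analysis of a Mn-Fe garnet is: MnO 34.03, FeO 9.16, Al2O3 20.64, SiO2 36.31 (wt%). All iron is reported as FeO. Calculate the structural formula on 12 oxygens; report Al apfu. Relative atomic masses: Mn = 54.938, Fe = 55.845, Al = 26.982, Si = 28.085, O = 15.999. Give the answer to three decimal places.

MnO: 34.03/70.937 = 0.47972 mol → 0.47972 mol Mn, 0.47972 mol O.
FeO: 9.16/71.844 = 0.12750 mol → 0.12750 mol Fe, 0.12750 mol O.
Al2O3: 20.64/101.961 = 0.20243 mol → 0.40486 mol Al, 0.60729 mol O.
SiO2: 36.31/60.083 = 0.60433 mol → 0.60433 mol Si, 1.20866 mol O.
Total oxygen = 2.42317 mol. Normalization factor = 12/2.42317 = 4.95219.
Al per 12 O = 0.40486 × 4.95219 = 2.005.

2.005 Al apfu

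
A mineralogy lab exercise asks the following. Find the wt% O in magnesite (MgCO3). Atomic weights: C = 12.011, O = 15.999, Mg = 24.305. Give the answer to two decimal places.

56.93 weight percent

Molar mass of MgCO3: 1*24.305 + 1*12.011 + 3*15.999 = 84.313 g/mol.
Mass of O per formula unit: 3 × 15.999 = 47.997 g.
Weight fraction O = 47.997 / 84.313 = 0.5693.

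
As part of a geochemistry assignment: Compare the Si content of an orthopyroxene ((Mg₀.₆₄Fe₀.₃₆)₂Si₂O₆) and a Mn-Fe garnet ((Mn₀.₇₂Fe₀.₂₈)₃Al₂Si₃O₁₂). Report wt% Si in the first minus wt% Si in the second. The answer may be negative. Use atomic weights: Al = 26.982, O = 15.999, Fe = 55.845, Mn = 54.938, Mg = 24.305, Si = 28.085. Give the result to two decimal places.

8.14 percentage points

First mineral: 56.170 g Si in 223.483 g formula = 25.13 wt% Si.
Second mineral: 84.255 g Si in 495.783 g formula = 16.99 wt% Si.
25.13% − 16.99% gives a difference of 8.14 percentage points.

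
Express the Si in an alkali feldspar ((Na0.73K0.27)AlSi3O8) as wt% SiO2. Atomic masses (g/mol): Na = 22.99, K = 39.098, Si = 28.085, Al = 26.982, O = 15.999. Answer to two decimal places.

67.62 wt%

Molar mass of (Na0.73K0.27)AlSi3O8 = 0.73×22.99 + 0.27×39.098 + 1×26.982 + 3×28.085 + 8×15.999 = 266.568 g/mol.
Each formula unit contains 3 Si, equivalent to 3/1 = 3.0000 mol SiO2.
M(SiO2) = 1×28.085 + 2×15.999 = 60.083 g/mol.
Mass of SiO2 per formula unit = 3.0000 × 60.083 = 180.249 g.
SiO2 wt% = 180.249 / 266.568 × 100 = 67.62%.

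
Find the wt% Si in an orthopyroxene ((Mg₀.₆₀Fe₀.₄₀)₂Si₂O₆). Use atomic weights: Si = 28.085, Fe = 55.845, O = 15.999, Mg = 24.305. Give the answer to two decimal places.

M((Mg₀.₆₀Fe₀.₄₀)₂Si₂O₆) = 226.006 g/mol.
Si contributes 2 × 28.085 = 56.170 g per mole.
56.170/226.006 = 0.2485 → 24.85%.

24.85 mass %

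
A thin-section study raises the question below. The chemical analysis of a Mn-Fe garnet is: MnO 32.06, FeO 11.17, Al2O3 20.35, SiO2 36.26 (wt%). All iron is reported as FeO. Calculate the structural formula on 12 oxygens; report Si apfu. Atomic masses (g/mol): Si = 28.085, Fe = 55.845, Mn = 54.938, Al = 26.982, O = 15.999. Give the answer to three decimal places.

3.001 Si apfu

MnO (M=70.937): mol = 0.45195; Mn = 0.45195, O = 0.45195.
FeO (M=71.844): mol = 0.15548; Fe = 0.15548, O = 0.15548.
Al2O3 (M=101.961): mol = 0.19959; Al = 0.39918, O = 0.59877.
SiO2 (M=60.083): mol = 0.60350; Si = 0.60350, O = 1.20700.
ΣO = 2.41320; factor = 12/ΣO = 4.97265.
Si apfu = 0.60350 × 4.97265 = 3.001.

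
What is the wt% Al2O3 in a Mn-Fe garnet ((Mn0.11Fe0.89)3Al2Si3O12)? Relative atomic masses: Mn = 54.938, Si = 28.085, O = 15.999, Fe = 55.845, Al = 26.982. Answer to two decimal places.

Formula mass = 497.443 g/mol.
2 Al → 1.0000 mol Al2O3 per formula unit; M(Al2O3) = 101.961, so Al2O3 mass = 101.961 g.
101.961/497.443 × 100 = 20.50 wt%.

20.50 wt%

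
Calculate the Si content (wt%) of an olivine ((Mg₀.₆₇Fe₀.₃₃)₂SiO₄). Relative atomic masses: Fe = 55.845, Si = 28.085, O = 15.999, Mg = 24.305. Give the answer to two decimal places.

17.39 wt%

Molar mass of (Mg₀.₆₇Fe₀.₃₃)₂SiO₄: 1.34*24.305 + 0.66*55.845 + 1*28.085 + 4*15.999 = 161.507 g/mol.
Mass of Si per formula unit: 1 × 28.085 = 28.085 g.
Weight fraction Si = 28.085 / 161.507 = 0.1739.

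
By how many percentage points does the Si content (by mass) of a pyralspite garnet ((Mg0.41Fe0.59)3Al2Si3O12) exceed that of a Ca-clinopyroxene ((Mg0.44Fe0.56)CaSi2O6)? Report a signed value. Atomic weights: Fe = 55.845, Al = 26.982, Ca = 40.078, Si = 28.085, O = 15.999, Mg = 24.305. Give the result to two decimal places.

-5.62 percentage points

M((Mg0.41Fe0.59)3Al2Si3O12) = 458.948 g/mol, so wt% Si = 84.255/458.948 × 100 = 18.36%.
M((Mg0.44Fe0.56)CaSi2O6) = 234.209 g/mol, so wt% Si = 56.170/234.209 × 100 = 23.98%.
18.36 − 23.98 = -5.62 pp.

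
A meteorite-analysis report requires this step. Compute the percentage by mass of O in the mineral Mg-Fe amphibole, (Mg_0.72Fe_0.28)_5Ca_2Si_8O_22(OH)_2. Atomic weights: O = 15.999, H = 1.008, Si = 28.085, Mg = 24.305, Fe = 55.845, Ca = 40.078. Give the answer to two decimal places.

M((Mg_0.72Fe_0.28)_5Ca_2Si_8O_22(OH)_2) = 856.509 g/mol.
O contributes 24 × 15.999 = 383.976 g per mole.
383.976/856.509 = 0.4483 → 44.83%.

44.83 wt%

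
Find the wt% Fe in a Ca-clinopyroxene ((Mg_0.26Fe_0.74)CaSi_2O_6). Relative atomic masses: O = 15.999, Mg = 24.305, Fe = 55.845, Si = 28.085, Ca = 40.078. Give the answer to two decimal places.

Molar mass of (Mg_0.26Fe_0.74)CaSi_2O_6: 0.26*24.305 + 0.74*55.845 + 1*40.078 + 2*28.085 + 6*15.999 = 239.887 g/mol.
Mass of Fe per formula unit: 0.74 × 55.845 = 41.325 g.
Weight fraction Fe = 41.325 / 239.887 = 0.1723.

17.23 weight percent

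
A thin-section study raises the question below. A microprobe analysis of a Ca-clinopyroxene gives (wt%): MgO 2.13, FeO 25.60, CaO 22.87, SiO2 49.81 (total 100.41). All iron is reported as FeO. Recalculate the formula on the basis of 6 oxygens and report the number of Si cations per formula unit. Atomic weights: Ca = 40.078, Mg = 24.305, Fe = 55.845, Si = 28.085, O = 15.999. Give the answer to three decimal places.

2.010 Si apfu

MgO (M=40.304): mol = 0.05285; Mg = 0.05285, O = 0.05285.
FeO (M=71.844): mol = 0.35633; Fe = 0.35633, O = 0.35633.
CaO (M=56.077): mol = 0.40783; Ca = 0.40783, O = 0.40783.
SiO2 (M=60.083): mol = 0.82902; Si = 0.82902, O = 1.65804.
ΣO = 2.47505; factor = 6/ΣO = 2.42419.
Si apfu = 0.82902 × 2.42419 = 2.010.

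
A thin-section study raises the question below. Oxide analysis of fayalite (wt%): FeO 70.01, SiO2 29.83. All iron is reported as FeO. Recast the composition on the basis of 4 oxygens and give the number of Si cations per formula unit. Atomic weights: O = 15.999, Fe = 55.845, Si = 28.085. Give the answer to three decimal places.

70.01 wt% FeO ÷ 71.844 g/mol = 0.97447 mol, giving 0.97447 Fe and 0.97447 O.
29.83 wt% SiO2 ÷ 60.083 g/mol = 0.49648 mol, giving 0.49648 Si and 0.99296 O.
Oxygen sums to 1.96743; scaling by 4/1.96743 = 2.03311 puts the formula on 4 O.
Si: 0.49648 × 2.03311 = 1.009 atoms per formula unit.

1.009 Si apfu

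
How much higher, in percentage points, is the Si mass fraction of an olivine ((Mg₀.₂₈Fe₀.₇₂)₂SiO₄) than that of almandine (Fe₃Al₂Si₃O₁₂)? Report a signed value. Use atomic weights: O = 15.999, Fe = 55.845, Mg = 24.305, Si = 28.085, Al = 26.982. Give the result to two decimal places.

-1.84 percentage points

M((Mg₀.₂₈Fe₀.₇₂)₂SiO₄) = 186.109 g/mol, so wt% Si = 28.085/186.109 × 100 = 15.09%.
M(Fe₃Al₂Si₃O₁₂) = 497.742 g/mol, so wt% Si = 84.255/497.742 × 100 = 16.93%.
15.09 − 16.93 = -1.84 pp.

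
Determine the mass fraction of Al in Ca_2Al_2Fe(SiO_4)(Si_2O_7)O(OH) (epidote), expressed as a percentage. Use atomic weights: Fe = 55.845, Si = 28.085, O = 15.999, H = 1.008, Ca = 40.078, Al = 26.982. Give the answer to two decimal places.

Formula mass = 2·40.078 + 2·26.982 + 1·55.845 + 3·28.085 + 13·15.999 + 1·1.008 = 483.215 g/mol, of which 53.964 g is Al.
So Al makes up 53.964/483.215 = 0.1117 of the mass, i.e. 11.17%.

11.17 mass %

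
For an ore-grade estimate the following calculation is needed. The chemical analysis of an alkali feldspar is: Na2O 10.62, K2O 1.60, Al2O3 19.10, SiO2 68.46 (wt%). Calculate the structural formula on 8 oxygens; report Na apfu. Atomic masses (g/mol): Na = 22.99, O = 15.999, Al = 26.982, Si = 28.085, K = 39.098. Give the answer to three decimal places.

0.905 Na apfu

Na2O: 10.62/61.979 = 0.17135 mol → 0.34270 mol Na, 0.17135 mol O.
K2O: 1.60/94.195 = 0.01699 mol → 0.03398 mol K, 0.01699 mol O.
Al2O3: 19.10/101.961 = 0.18733 mol → 0.37466 mol Al, 0.56199 mol O.
SiO2: 68.46/60.083 = 1.13942 mol → 1.13942 mol Si, 2.27884 mol O.
Total oxygen = 3.02917 mol. Normalization factor = 8/3.02917 = 2.64099.
Na per 8 O = 0.34270 × 2.64099 = 0.905.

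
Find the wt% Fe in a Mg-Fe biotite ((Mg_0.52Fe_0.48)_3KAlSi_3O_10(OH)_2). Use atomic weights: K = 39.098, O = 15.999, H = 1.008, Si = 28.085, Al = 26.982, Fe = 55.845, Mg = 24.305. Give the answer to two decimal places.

17.38 mass %

Molar mass of (Mg_0.52Fe_0.48)_3KAlSi_3O_10(OH)_2: 1.56*24.305 + 1.44*55.845 + 1*39.098 + 1*26.982 + 3*28.085 + 12*15.999 + 2*1.008 = 462.672 g/mol.
Mass of Fe per formula unit: 1.44 × 55.845 = 80.417 g.
Weight fraction Fe = 80.417 / 462.672 = 0.1738.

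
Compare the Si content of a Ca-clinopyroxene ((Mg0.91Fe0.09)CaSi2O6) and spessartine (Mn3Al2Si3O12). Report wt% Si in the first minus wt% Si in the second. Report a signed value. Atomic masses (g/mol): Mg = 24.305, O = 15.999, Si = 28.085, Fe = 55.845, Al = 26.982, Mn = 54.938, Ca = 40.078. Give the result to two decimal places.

M((Mg0.91Fe0.09)CaSi2O6) = 219.386 g/mol, so wt% Si = 56.170/219.386 × 100 = 25.60%.
M(Mn3Al2Si3O12) = 495.021 g/mol, so wt% Si = 84.255/495.021 × 100 = 17.02%.
25.60 − 17.02 = 8.58 pp.

8.58 percentage points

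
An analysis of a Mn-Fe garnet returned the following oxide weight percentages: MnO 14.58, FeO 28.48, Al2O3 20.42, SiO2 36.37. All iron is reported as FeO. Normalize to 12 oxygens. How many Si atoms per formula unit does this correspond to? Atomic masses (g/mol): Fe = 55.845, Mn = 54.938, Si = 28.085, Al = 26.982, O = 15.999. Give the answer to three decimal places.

3.010 Si apfu

MnO (M=70.937): mol = 0.20553; Mn = 0.20553, O = 0.20553.
FeO (M=71.844): mol = 0.39641; Fe = 0.39641, O = 0.39641.
Al2O3 (M=101.961): mol = 0.20027; Al = 0.40054, O = 0.60081.
SiO2 (M=60.083): mol = 0.60533; Si = 0.60533, O = 1.21066.
ΣO = 2.41341; factor = 12/ΣO = 4.97222.
Si apfu = 0.60533 × 4.97222 = 3.010.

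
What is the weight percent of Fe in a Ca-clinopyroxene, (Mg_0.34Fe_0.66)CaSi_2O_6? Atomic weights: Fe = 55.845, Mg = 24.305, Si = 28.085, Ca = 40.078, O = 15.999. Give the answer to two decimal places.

M((Mg_0.34Fe_0.66)CaSi_2O_6) = 237.363 g/mol.
Fe contributes 0.66 × 55.845 = 36.858 g per mole.
36.858/237.363 = 0.1553 → 15.53%.

15.53 wt%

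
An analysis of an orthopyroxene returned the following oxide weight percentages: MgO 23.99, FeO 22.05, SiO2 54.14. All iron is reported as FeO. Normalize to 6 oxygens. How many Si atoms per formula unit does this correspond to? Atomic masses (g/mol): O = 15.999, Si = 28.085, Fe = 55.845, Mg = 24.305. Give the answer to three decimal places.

1.999 Si apfu

MgO (M=40.304): mol = 0.59523; Mg = 0.59523, O = 0.59523.
FeO (M=71.844): mol = 0.30691; Fe = 0.30691, O = 0.30691.
SiO2 (M=60.083): mol = 0.90109; Si = 0.90109, O = 1.80218.
ΣO = 2.70432; factor = 6/ΣO = 2.21867.
Si apfu = 0.90109 × 2.21867 = 1.999.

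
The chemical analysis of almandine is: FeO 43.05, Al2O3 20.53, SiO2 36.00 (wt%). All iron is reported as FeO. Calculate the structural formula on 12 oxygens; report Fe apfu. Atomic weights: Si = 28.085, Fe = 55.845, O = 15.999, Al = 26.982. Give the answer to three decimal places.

FeO: 43.05/71.844 = 0.59921 mol → 0.59921 mol Fe, 0.59921 mol O.
Al2O3: 20.53/101.961 = 0.20135 mol → 0.40270 mol Al, 0.60405 mol O.
SiO2: 36.00/60.083 = 0.59917 mol → 0.59917 mol Si, 1.19834 mol O.
Total oxygen = 2.40160 mol. Normalization factor = 12/2.40160 = 4.99667.
Fe per 12 O = 0.59921 × 4.99667 = 2.994.

2.994 Fe apfu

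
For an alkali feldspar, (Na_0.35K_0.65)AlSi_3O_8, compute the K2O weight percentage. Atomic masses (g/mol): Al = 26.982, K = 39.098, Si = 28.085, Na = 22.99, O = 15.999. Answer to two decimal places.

Formula mass = 272.689 g/mol.
0.65 K → 0.3250 mol K2O per formula unit; M(K2O) = 94.195, so K2O mass = 30.613 g.
30.613/272.689 × 100 = 11.23 wt%.

11.23 wt%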